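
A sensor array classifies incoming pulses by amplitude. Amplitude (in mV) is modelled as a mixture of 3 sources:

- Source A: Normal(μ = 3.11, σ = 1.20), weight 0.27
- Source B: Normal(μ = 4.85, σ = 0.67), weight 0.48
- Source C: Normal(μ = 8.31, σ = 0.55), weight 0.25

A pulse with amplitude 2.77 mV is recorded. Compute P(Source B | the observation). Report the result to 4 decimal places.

By Bayes' theorem, P(k | x) = π_k f_k(x) / Σ_j π_j f_j(x).
Component likelihoods at x = 2.77 mV:
  L_A = (1/(1.20·√(2π)))·exp(−(2.77−3.11)²/(2·1.20²)) = 0.332452·exp(-0.04014) = 0.319372
  L_B = (1/(0.67·√(2π)))·exp(−(2.77−4.85)²/(2·0.67²)) = 0.595436·exp(-4.81889) = 0.00480859
  L_C = (1/(0.55·√(2π)))·exp(−(2.77−8.31)²/(2·0.55²)) = 0.725350·exp(-50.72992) = 6.74255e-23
Weight by the priors:
  π_A·L_A = 0.27 × 0.319372 = 0.0862304
  π_B·L_B = 0.48 × 0.00480859 = 0.00230812
  π_C·L_C = 0.25 × 6.74255e-23 = 1.68564e-23
Marginal: 0.0862304 + 0.00230812 + 1.68564e-23 = 0.0885385
Responsibility of Source B: 0.00230812 / 0.0885385 ≈ 0.0261

0.0261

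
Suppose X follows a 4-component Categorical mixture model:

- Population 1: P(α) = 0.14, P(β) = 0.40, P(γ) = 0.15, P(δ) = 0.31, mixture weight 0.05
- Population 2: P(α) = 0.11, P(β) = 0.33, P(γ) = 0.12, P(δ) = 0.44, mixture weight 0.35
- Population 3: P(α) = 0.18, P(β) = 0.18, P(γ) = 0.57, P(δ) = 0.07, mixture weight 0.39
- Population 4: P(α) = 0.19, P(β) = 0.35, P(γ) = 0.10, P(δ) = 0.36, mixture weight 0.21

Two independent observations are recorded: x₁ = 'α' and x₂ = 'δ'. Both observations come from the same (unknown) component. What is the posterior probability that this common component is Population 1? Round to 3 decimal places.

P(component k | x) = π_k·f_k(x) / marginal(x), where marginal(x) = Σ_j π_j·f_j(x).
Since both observations come from the same component, the likelihood for component k is f_k(x₁)·f_k(x₂).
  p_1 = [0.14] × [0.31] = 0.0434
  p_2 = [0.11] × [0.44] = 0.0484
  p_3 = [0.18] × [0.07] = 0.0126
  p_4 = [0.19] × [0.36] = 0.0684
Weight by the priors:
  π_1·p_1 = 0.05 × 0.0434 = 0.00217
  π_2·p_2 = 0.35 × 0.0484 = 0.01694
  π_3·p_3 = 0.39 × 0.0126 = 0.004914
  π_4·p_4 = 0.21 × 0.0684 = 0.014364
Denominator: 0.00217 + 0.01694 + 0.004914 + 0.014364 = 0.038388
Responsibility of Population 1: 0.00217 / 0.038388 ≈ 0.057

0.057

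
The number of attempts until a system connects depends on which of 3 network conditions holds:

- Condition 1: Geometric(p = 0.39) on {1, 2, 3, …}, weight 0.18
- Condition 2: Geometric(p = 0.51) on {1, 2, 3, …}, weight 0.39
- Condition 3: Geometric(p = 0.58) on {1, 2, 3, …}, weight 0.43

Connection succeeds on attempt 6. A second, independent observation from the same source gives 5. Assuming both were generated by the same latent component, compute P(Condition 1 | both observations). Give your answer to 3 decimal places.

0.588

The responsibility of component k is w_k f_k(x) divided by Σ_j w_j f_j(x).
Since both observations come from the same component, the likelihood for component k is f_k(x₁)·f_k(x₂).
  L_1 = [0.39·(1−0.39)^5 = 0.39·0.0844596 = 0.0329393] × [0.0539988] = 0.00177868
  L_2 = [0.51·(1−0.51)^5 = 0.51·0.0282475 = 0.0144062] × [0.0294005] = 0.00042355
  L_3 = [0.58·(1−0.58)^5 = 0.58·0.0130691 = 0.00758009] × [0.0180478] = 0.000136804
Multiply by the mixture weights:
  w_1·L_1 = 0.18 × 0.00177868 = 0.000320162
  w_2·L_2 = 0.39 × 0.00042355 = 0.000165185
  w_3·L_3 = 0.43 × 0.000136804 = 5.88258e-05
Evidence: 0.000320162 + 0.000165185 + 5.88258e-05 = 0.000544173
P(Condition 1 | x) ≈ 0.588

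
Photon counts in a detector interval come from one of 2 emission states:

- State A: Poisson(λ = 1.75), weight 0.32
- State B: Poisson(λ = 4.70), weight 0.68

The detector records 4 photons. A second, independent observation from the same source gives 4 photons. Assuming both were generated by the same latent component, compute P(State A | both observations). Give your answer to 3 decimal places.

0.060

Posterior ∝ prior × likelihood, so P(k | x) ∝ P(Z=k) f_k(x); normalise over all components.
Since both observations come from the same component, the likelihood for component k is f_k(x₁)·f_k(x₂).
  L_A = [0.0679087] × [0.0679087] = 0.0046116
  L_B = [0.184925] × [0.184925] = 0.0341973
Prior × likelihood for each component:
  P(Z=A)·L_A = 0.32 × 0.0046116 = 0.00147571
  P(Z=B)·L_B = 0.68 × 0.0341973 = 0.0232542
Evidence: 0.00147571 + 0.0232542 = 0.0247299
So the posterior for State A is 0.00147571 / 0.0247299 ≈ 0.060.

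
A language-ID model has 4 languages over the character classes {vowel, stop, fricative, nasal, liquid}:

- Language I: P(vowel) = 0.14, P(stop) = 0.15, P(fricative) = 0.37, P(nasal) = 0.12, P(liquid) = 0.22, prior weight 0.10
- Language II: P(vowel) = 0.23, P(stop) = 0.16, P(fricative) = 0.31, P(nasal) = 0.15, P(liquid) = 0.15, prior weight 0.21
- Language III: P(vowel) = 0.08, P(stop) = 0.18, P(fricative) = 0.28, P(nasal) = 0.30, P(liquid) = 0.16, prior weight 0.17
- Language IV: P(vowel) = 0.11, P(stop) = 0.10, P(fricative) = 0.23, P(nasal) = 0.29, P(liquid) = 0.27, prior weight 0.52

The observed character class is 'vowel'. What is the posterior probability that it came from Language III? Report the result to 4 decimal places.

P(component k | x) = w_k·f_k(x) / marginal(x), where marginal(x) = Σ_j w_j·f_j(x).
Categorical probabilities:
  f_I = P(vowel | comp) = 0.14
  f_II = P(vowel | comp) = 0.23
  f_III = P(vowel | comp) = 0.08
  f_IV = P(vowel | comp) = 0.11
Weight by the priors:
  w_I·f_I = 0.10 × 0.14 = 0.014
  w_II·f_II = 0.21 × 0.23 = 0.0483
  w_III·f_III = 0.17 × 0.08 = 0.0136
  w_IV·f_IV = 0.52 × 0.11 = 0.0572
Marginal: 0.014 + 0.0483 + 0.0136 + 0.0572 = 0.1331
P(Language III | the observation) ≈ 0.1022

0.1022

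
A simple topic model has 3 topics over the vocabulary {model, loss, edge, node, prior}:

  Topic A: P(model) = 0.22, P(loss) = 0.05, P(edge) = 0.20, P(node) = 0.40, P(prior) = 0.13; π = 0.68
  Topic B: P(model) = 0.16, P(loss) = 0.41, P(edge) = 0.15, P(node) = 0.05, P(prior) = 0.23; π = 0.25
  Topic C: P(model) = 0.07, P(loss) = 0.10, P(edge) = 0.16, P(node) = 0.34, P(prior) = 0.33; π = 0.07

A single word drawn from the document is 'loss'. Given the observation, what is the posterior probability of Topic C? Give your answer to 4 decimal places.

0.0488

By Bayes' theorem, P(k | x) = w_k f_k(x) / Σ_j w_j f_j(x).
Categorical probabilities:
  f_A = 0.05
  f_B = 0.41
  f_C = 0.1
Weight by the priors:
  w_A·f_A = 0.68 × 0.05 = 0.034
  w_B·f_B = 0.25 × 0.41 = 0.1025
  w_C·f_C = 0.07 × 0.1 = 0.007
Marginal: 0.034 + 0.1025 + 0.007 = 0.1435
P(Topic C | x) = 0.007 / 0.1435 ≈ 0.0488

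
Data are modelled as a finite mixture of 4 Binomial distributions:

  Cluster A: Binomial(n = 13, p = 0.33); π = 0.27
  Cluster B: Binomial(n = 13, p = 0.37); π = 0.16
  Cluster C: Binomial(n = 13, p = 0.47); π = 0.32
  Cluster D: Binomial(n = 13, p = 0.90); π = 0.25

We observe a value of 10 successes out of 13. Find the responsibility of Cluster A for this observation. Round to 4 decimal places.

0.0108

P(component k | x) = w_k·f_k(x) / marginal(x), where marginal(x) = Σ_j w_j·f_j(x).
Binomial probabilities:
  f_A = C(13,10)·0.33^10·0.67^3 = 286·1.53158e-05·0.300763 = 0.00131744
  f_B = C(13,10)·0.37^10·0.63^3 = 286·4.80858e-05·0.250047 = 0.00343878
  f_C = C(13,10)·0.47^10·0.53^3 = 286·0.000525991·0.148877 = 0.0223961
  f_D = C(13,10)·0.90^10·0.10^3 = 286·0.348678·0.001 = 0.099722
Unnormalised posteriors:
  w_A·f_A = 0.27 × 0.00131744 = 0.000355708
  w_B·f_B = 0.16 × 0.00343878 = 0.000550205
  w_C·f_C = 0.32 × 0.0223961 = 0.00716675
  w_D·f_D = 0.25 × 0.099722 = 0.0249305
Marginal: 0.000355708 + 0.000550205 + 0.00716675 + 0.0249305 = 0.0330032
Responsibility of Cluster A: 0.000355708 / 0.0330032 ≈ 0.0108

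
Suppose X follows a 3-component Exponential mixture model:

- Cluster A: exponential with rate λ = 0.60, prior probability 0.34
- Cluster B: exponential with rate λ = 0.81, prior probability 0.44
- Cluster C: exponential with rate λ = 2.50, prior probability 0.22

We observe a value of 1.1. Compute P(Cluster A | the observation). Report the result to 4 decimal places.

0.3676

The responsibility of component k is w_k f_k(x) divided by Σ_j w_j f_j(x).
Exponential densities:
  L_A = 0.310111
  L_B = 0.332299
  L_C = 0.15982
Multiply by the mixture weights:
  w_A·L_A = 0.34 × 0.310111 = 0.105438
  w_B·L_B = 0.44 × 0.332299 = 0.146211
  w_C·L_C = 0.22 × 0.15982 = 0.0351603
Sum: 0.105438 + 0.146211 + 0.0351603 = 0.286809
Responsibility of Cluster A: 0.105438 / 0.286809 ≈ 0.3676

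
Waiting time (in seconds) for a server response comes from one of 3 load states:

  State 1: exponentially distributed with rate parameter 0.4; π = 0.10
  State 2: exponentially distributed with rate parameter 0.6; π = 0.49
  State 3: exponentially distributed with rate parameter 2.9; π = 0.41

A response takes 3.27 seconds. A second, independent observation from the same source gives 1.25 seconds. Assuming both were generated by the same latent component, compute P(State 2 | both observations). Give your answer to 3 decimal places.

0.817

The responsibility of component k is P(Z=k) f_k(x) divided by Σ_j P(Z=j) f_j(x).
Since both observations come from the same component, the likelihood for component k is f_k(x₁)·f_k(x₂).
  L_1 = [0.108144] × [0.242612] = 0.0262371
  L_2 = [0.0843462] × [0.28342] = 0.0239054
  L_3 = [0.000220792] × [0.0772824] = 1.70633e-05
Unnormalised posteriors:
  P(Z=1)·L_1 = 0.10 × 0.0262371 = 0.00262371
  P(Z=2)·L_2 = 0.49 × 0.0239054 = 0.0117136
  P(Z=3)·L_3 = 0.41 × 1.70633e-05 = 6.99597e-06
Evidence: 0.00262371 + 0.0117136 + 6.99597e-06 = 0.0143443
P(State 2 | x₁,x₂) = 0.0117136 / 0.0143443 ≈ 0.817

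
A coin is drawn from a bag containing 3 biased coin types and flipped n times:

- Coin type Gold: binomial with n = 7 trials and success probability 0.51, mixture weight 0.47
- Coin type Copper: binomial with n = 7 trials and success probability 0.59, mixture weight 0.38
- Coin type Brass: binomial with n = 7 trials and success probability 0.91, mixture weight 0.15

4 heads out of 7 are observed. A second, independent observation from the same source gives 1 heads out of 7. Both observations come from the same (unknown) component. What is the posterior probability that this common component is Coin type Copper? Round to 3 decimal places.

The responsibility of component k is w_k f_k(x) divided by Σ_j w_j f_j(x).
Since both observations come from the same component, the likelihood for component k is f_k(x₁)·f_k(x₂).
  L_Gold = [0.278572] × [0.0494134] = 0.0137652
  L_Copper = [0.292299] × [0.0196179] = 0.00573431
  L_Brass = [0.0174969] × [3.38528e-06] = 5.92319e-08
Weight by the priors:
  w_Gold·L_Gold = 0.47 × 0.0137652 = 0.00646963
  w_Copper·L_Copper = 0.38 × 0.00573431 = 0.00217904
  w_Brass·L_Brass = 0.15 × 5.92319e-08 = 8.88478e-09
Marginal: 0.00646963 + 0.00217904 + 8.88478e-09 = 0.00864868
So the posterior for Coin type Copper is 0.00217904 / 0.00864868 ≈ 0.252.

0.252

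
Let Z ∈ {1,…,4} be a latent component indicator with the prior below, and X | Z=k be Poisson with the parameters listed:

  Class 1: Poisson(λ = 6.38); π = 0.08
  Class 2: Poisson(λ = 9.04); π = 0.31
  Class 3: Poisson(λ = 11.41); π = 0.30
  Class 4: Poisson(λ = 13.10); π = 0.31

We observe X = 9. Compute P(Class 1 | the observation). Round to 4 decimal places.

0.0673

Apply Bayes' rule: the posterior for each component is proportional to its prior times its likelihood at x.
Poisson probabilities:
  p_1 = e^(−6.38)·6.38^9/9! = 0.0818134
  p_2 = e^(−9.04)·9.04^9/9! = 0.131744
  p_3 = e^(−11.41)·11.41^9/9! = 0.100117
  p_4 = e^(−13.10)·13.10^9/9! = 0.0640355
Weight by the priors:
  π_1·p_1 = 0.08 × 0.0818134 = 0.00654507
  π_2·p_2 = 0.31 × 0.131744 = 0.0408406
  π_3·p_3 = 0.30 × 0.100117 = 0.0300351
  π_4·p_4 = 0.31 × 0.0640355 = 0.019851
Marginal: 0.00654507 + 0.0408406 + 0.0300351 + 0.019851 = 0.0972718
Responsibility of Class 1: 0.00654507 / 0.0972718 ≈ 0.0673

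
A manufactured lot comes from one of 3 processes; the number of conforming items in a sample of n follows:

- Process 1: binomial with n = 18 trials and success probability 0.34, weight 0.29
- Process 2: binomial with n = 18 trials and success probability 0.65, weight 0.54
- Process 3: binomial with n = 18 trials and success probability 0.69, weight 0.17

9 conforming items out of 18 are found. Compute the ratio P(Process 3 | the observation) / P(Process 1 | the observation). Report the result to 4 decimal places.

0.3808

Posterior odds = (P(Z=i) f_i(x)) / (P(Z=j) f_j(x)); the normalising sum cancels.
Evaluate each component's likelihood at the observed value:
  f_1 = 0.0701489
  f_2 = 0.0793684
  f_3 = 0.0455735
Odds = (0.17/0.29) × (0.0455735/0.0701489) = 0.586207 × 0.649668 ≈ 0.3808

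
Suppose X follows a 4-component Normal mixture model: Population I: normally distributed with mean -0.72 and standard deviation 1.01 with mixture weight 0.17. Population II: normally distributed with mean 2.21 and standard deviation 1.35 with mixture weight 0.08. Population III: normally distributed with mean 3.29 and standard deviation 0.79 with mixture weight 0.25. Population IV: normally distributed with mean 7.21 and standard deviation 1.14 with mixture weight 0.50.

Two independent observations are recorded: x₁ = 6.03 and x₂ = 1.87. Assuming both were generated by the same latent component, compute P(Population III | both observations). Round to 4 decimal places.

0.1996

Posterior ∝ prior × likelihood, so P(k | x) ∝ π_k f_k(x); normalise over all components.
Since both observations come from the same component, the likelihood for component k is f_k(x₁)·f_k(x₂).
  f_I = [(1/(1.01·√(2π)))·exp(−(6.03−-0.72)²/(2·1.01²)) = 0.394992·exp(-22.33237) = 7.90249e-11] × [0.014745] = 1.16522e-12
  f_II = [(1/(1.35·√(2π)))·exp(−(6.03−2.21)²/(2·1.35²)) = 0.295513·exp(-4.00340) = 0.00539412] × [0.286288] = 0.00154427
  f_III = [(1/(0.79·√(2π)))·exp(−(6.03−3.29)²/(2·0.79²)) = 0.504990·exp(-6.01474) = 0.00123343] × [0.100393] = 0.000123828
  f_IV = [(1/(1.14·√(2π)))·exp(−(6.03−7.21)²/(2·1.14²)) = 0.349949·exp(-0.53570) = 0.204811] × [6.01725e-06] = 1.2324e-06
Unnormalised posteriors:
  π_I·f_I = 0.17 × 1.16522e-12 = 1.98088e-13
  π_II·f_II = 0.08 × 0.00154427 = 0.000123542
  π_III·f_III = 0.25 × 0.000123828 = 3.09569e-05
  π_IV·f_IV = 0.50 × 1.2324e-06 = 6.16198e-07
Evidence: 1.98088e-13 + 0.000123542 + 3.09569e-05 + 6.16198e-07 = 0.000155115
P(Population III | data) ≈ 0.1996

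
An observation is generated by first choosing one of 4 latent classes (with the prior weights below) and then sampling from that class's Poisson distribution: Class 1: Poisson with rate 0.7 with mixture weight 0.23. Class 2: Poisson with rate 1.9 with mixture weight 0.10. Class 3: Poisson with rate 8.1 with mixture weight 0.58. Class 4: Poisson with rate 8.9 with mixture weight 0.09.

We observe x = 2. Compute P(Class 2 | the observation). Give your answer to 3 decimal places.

The responsibility of component k is π_k f_k(x) divided by Σ_j π_j f_j(x).
Component likelihoods at x = 2:
  p_1 = 0.121663
  p_2 = 0.269971
  p_3 = 0.0099576
  p_4 = 0.00540168
Weight by the priors:
  π_1·p_1 = 0.23 × 0.121663 = 0.0279826
  π_2·p_2 = 0.10 × 0.269971 = 0.0269971
  π_3·p_3 = 0.58 × 0.0099576 = 0.00577541
  π_4·p_4 = 0.09 × 0.00540168 = 0.000486152
Sum: 0.0279826 + 0.0269971 + 0.00577541 + 0.000486152 = 0.0612413
P(Class 2 | x) = 0.0269971 / 0.0612413 ≈ 0.441

0.441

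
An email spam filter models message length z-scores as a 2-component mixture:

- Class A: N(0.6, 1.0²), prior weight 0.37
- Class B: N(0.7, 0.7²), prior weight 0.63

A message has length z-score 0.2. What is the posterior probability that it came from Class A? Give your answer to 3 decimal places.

0.329

By Bayes' theorem, P(k | x) = π_k f_k(x) / Σ_j π_j f_j(x).
Normal densities:
  L_A = 0.36827
  L_B = 0.441593
Weight by the priors:
  π_A·L_A = 0.37 × 0.36827 = 0.13626
  π_B·L_B = 0.63 × 0.441593 = 0.278204
Marginal: 0.13626 + 0.278204 = 0.414464
So the posterior for Class A is 0.13626 / 0.414464 ≈ 0.329.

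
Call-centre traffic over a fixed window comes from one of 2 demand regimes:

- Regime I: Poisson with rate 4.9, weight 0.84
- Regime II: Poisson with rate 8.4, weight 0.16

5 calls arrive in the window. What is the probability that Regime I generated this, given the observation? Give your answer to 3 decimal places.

0.922

Apply Bayes' rule: the posterior for each component is proportional to its prior times its likelihood at x.
Evaluate each component's likelihood at the observed value:
  L_I = 0.17529
  L_II = 0.0783685
Multiply by the mixture weights:
  P(Z=I)·L_I = 0.84 × 0.17529 = 0.147243
  P(Z=II)·L_II = 0.16 × 0.0783685 = 0.012539
Denominator: 0.147243 + 0.012539 = 0.159782
Responsibility of Regime I: 0.147243 / 0.159782 ≈ 0.922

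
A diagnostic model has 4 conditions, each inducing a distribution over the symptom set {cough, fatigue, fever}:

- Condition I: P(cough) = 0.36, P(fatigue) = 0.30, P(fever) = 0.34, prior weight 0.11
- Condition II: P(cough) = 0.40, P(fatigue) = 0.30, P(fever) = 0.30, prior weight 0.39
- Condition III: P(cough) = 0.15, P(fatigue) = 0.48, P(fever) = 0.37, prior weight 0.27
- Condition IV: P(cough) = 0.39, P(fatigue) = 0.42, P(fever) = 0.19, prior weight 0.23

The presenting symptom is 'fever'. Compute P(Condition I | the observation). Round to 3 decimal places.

By Bayes' theorem, P(k | x) = π_k f_k(x) / Σ_j π_j f_j(x).
Evaluate each component's likelihood at the observed value:
  f_I = 0.34
  f_II = 0.3
  f_III = 0.37
  f_IV = 0.19
Multiply by the mixture weights:
  π_I·f_I = 0.11 × 0.34 = 0.0374
  π_II·f_II = 0.39 × 0.3 = 0.117
  π_III·f_III = 0.27 × 0.37 = 0.0999
  π_IV·f_IV = 0.23 × 0.19 = 0.0437
Denominator: 0.0374 + 0.117 + 0.0999 + 0.0437 = 0.298
Responsibility of Condition I: 0.0374 / 0.298 ≈ 0.126

0.126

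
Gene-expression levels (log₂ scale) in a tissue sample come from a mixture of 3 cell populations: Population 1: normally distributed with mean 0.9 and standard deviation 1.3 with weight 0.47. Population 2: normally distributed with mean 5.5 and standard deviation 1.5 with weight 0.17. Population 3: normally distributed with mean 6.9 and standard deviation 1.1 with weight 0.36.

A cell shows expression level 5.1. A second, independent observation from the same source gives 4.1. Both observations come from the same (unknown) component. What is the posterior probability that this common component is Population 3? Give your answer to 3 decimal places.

P(component k | x) = w_k·f_k(x) / marginal(x), where marginal(x) = Σ_j w_j·f_j(x).
Since both observations come from the same component, the likelihood for component k is f_k(x₁)·f_k(x₂).
  f_1 = [(1/(1.3·√(2π)))·exp(−(5.1−0.9)²/(2·1.3²)) = 0.306879·exp(-5.21893) = 0.00166116] × [0.0148332] = 2.46403e-05
  f_2 = [(1/(1.5·√(2π)))·exp(−(5.1−5.5)²/(2·1.5²)) = 0.265962·exp(-0.03556) = 0.256671] × [0.172052] = 0.0441608
  f_3 = [(1/(1.1·√(2π)))·exp(−(5.1−6.9)²/(2·1.1²)) = 0.362675·exp(-1.33884) = 0.0950748] × [0.0142085] = 0.00135087
Unnormalised posteriors:
  w_1·f_1 = 0.47 × 2.46403e-05 = 1.1581e-05
  w_2·f_2 = 0.17 × 0.0441608 = 0.00750733
  w_3·f_3 = 0.36 × 0.00135087 = 0.000486312
Normaliser: 1.1581e-05 + 0.00750733 + 0.000486312 = 0.00800522
So the posterior for Population 3 is 0.000486312 / 0.00800522 ≈ 0.061.

0.061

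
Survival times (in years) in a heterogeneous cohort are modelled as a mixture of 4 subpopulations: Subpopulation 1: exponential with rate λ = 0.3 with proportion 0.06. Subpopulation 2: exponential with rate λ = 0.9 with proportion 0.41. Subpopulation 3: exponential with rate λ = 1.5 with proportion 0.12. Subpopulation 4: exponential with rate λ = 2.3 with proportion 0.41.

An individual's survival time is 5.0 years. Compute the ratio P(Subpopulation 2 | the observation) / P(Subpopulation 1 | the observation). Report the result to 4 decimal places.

Only the two components matter; the odds are (π_i f_i(x)) / (π_j f_j(x)).
Component likelihoods at x = 5.0 years:
  L_1 = 0.3·e^(−0.3·5.0) = 0.3·e^(−1.5000) = 0.066939
  L_2 = 0.9·e^(−0.9·5.0) = 0.9·e^(−4.5000) = 0.0099981
  L_3 = 1.5·e^(−1.5·5.0) = 1.5·e^(−7.5000) = 0.000829627
  L_4 = 2.3·e^(−2.3·5.0) = 2.3·e^(−11.5000) = 2.32992e-05
Posterior odds = (π_2·L_2) / (π_1·L_1) = (0.41·0.0099981) / (0.06·0.066939) = 0.00409922 / 0.00401634 ≈ 1.0206

1.0206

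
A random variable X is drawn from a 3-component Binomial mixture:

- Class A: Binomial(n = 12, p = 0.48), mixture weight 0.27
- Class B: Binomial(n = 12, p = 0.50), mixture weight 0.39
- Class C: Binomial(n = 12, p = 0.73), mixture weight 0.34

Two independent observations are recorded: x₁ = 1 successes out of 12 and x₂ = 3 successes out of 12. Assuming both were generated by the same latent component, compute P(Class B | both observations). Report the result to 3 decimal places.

P(component k | x) = π_k·f_k(x) / marginal(x), where marginal(x) = Σ_j π_j·f_j(x).
Since both observations come from the same component, the likelihood for component k is f_k(x₁)·f_k(x₂).
  L_A = [0.00432971] × [0.0676358] = 0.000292844
  L_B = [0.00292969] × [0.0537109] = 0.000157356
  L_C = [4.86974e-06] × [0.000652627] = 3.17812e-09
Weight by the priors:
  π_A·L_A = 0.27 × 0.000292844 = 7.90678e-05
  π_B·L_B = 0.39 × 0.000157356 = 6.13689e-05
  π_C·L_C = 0.34 × 3.17812e-09 = 1.08056e-09
Evidence: 7.90678e-05 + 6.13689e-05 + 1.08056e-09 = 0.000140438
Responsibility of Class B: 6.13689e-05 / 0.000140438 ≈ 0.437

0.437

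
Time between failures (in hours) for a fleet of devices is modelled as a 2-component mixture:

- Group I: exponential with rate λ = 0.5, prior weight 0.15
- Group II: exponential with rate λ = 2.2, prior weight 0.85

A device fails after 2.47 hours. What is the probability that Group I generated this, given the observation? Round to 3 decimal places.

P(component k | x) = w_k·f_k(x) / marginal(x), where marginal(x) = Σ_j w_j·f_j(x).
Exponential densities:
  L_I = 0.145417
  L_II = 0.00960432
Weight by the priors:
  w_I·L_I = 0.15 × 0.145417 = 0.0218126
  w_II·L_II = 0.85 × 0.00960432 = 0.00816367
Denominator: 0.0218126 + 0.00816367 = 0.0299763
P(Group I | 2.47 hours) ≈ 0.728

0.728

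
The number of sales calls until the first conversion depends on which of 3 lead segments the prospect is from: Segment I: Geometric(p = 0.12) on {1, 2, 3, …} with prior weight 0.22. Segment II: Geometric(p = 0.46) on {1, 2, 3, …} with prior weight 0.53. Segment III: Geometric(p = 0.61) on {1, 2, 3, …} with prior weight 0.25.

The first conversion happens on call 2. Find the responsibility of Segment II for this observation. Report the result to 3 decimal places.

0.614

The responsibility of component k is π_k f_k(x) divided by Σ_j π_j f_j(x).
Evaluate each component's likelihood at the observed value:
  p_I = 0.12·(1−0.12)^1 = 0.12·0.88 = 0.1056
  p_II = 0.46·(1−0.46)^1 = 0.46·0.54 = 0.2484
  p_III = 0.61·(1−0.61)^1 = 0.61·0.39 = 0.2379
Multiply by the mixture weights:
  π_I·p_I = 0.22 × 0.1056 = 0.023232
  π_II·p_II = 0.53 × 0.2484 = 0.131652
  π_III·p_III = 0.25 × 0.2379 = 0.059475
Denominator: 0.023232 + 0.131652 + 0.059475 = 0.214359
P(Segment II | data) = 0.131652 / 0.214359 ≈ 0.614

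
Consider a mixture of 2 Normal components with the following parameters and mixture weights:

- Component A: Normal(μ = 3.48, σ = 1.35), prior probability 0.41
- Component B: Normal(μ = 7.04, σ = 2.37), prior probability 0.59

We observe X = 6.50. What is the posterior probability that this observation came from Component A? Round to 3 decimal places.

0.093

The responsibility of component k is w_k f_k(x) divided by Σ_j w_j f_j(x).
Evaluate each component's likelihood at the observed value:
  L_A = 0.0242047
  L_B = 0.164017
Weight by the priors:
  w_A·L_A = 0.41 × 0.0242047 = 0.00992391
  w_B·L_B = 0.59 × 0.164017 = 0.09677
Marginal: 0.00992391 + 0.09677 = 0.106694
P(Component A | 6.50) ≈ 0.093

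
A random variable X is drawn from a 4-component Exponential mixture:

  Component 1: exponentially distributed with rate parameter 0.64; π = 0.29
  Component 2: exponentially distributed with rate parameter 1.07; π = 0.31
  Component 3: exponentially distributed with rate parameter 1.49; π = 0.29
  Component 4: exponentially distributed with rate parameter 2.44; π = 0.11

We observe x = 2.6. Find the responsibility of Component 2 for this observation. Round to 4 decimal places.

0.3153

By Bayes' theorem, P(k | x) = P(Z=k) f_k(x) / Σ_j P(Z=j) f_j(x).
Evaluate each component's likelihood at the observed value:
  f_1 = 0.121203
  f_2 = 0.0662486
  f_3 = 0.0309549
  f_4 = 0.00428771
Unnormalised posteriors:
  P(Z=1)·f_1 = 0.29 × 0.121203 = 0.0351489
  P(Z=2)·f_2 = 0.31 × 0.0662486 = 0.0205371
  P(Z=3)·f_3 = 0.29 × 0.0309549 = 0.00897692
  P(Z=4)·f_4 = 0.11 × 0.00428771 = 0.000471648
Denominator: 0.0351489 + 0.0205371 + 0.00897692 + 0.000471648 = 0.0651345
Responsibility of Component 2: 0.0205371 / 0.0651345 ≈ 0.3153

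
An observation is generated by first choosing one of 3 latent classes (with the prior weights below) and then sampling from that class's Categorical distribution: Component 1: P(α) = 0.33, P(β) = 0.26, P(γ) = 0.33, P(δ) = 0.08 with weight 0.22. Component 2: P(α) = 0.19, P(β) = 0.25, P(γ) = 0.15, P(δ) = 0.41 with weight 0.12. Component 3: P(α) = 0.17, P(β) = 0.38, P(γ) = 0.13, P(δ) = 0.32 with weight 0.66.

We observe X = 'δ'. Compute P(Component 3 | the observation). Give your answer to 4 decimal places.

By Bayes' theorem, P(k | x) = π_k f_k(x) / Σ_j π_j f_j(x).
Categorical probabilities:
  L_1 = P(δ | comp) = 0.08
  L_2 = P(δ | comp) = 0.41
  L_3 = P(δ | comp) = 0.32
Unnormalised posteriors:
  π_1·L_1 = 0.22 × 0.08 = 0.0176
  π_2·L_2 = 0.12 × 0.41 = 0.0492
  π_3·L_3 = 0.66 × 0.32 = 0.2112
Sum: 0.0176 + 0.0492 + 0.2112 = 0.278
P(Component 3 | data) ≈ 0.7597

0.7597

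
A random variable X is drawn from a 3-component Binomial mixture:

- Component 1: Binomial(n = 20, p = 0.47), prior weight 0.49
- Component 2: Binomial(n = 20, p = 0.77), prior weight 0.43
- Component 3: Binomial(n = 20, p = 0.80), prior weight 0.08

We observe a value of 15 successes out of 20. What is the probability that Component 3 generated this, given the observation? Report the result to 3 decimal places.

0.136

Apply Bayes' rule: the posterior for each component is proportional to its prior times its likelihood at x.
Evaluate each component's likelihood at the observed value:
  p_1 = 0.00782152
  p_2 = 0.197899
  p_3 = 0.17456
Prior × likelihood for each component:
  π_1·p_1 = 0.49 × 0.00782152 = 0.00383254
  π_2·p_2 = 0.43 × 0.197899 = 0.0850966
  π_3·p_3 = 0.08 × 0.17456 = 0.0139648
Marginal: 0.00383254 + 0.0850966 + 0.0139648 = 0.102894
So the posterior for Component 3 is 0.0139648 / 0.102894 ≈ 0.136.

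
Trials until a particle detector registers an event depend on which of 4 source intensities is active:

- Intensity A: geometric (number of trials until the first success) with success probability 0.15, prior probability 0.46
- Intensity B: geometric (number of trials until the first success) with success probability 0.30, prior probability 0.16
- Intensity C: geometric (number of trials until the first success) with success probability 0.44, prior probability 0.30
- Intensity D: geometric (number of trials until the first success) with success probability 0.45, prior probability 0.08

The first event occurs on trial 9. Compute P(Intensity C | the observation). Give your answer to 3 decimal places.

0.055

By Bayes' theorem, P(k | x) = w_k f_k(x) / Σ_j w_j f_j(x).
Component likelihoods at x = 9:
  p_A = 0.15·(1−0.15)^8 = 0.15·0.272491 = 0.0408736
  p_B = 0.30·(1−0.30)^8 = 0.30·0.057648 = 0.0172944
  p_C = 0.44·(1−0.44)^8 = 0.44·0.00967173 = 0.00425556
  p_D = 0.45·(1−0.45)^8 = 0.45·0.00837339 = 0.00376803
Prior × likelihood for each component:
  w_A·p_A = 0.46 × 0.0408736 = 0.0188018
  w_B·p_B = 0.16 × 0.0172944 = 0.0027671
  w_C·p_C = 0.30 × 0.00425556 = 0.00127667
  w_D·p_D = 0.08 × 0.00376803 = 0.000301442
Marginal: 0.0188018 + 0.0027671 + 0.00127667 + 0.000301442 = 0.0231471
So the posterior for Intensity C is 0.00127667 / 0.0231471 ≈ 0.055.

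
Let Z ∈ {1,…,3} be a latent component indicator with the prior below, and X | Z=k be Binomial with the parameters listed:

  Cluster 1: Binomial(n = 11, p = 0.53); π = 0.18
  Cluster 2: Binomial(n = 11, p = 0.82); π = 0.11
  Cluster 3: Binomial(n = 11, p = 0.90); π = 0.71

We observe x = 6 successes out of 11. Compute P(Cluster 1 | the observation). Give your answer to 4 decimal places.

The responsibility of component k is P(Z=k) f_k(x) divided by Σ_j P(Z=j) f_j(x).
Evaluate each component's likelihood at the observed value:
  L_1 = 0.234848
  L_2 = 0.0265392
  L_3 = 0.00245526
Multiply by the mixture weights:
  P(Z=1)·L_1 = 0.18 × 0.234848 = 0.0422726
  P(Z=2)·L_2 = 0.11 × 0.0265392 = 0.00291931
  P(Z=3)·L_3 = 0.71 × 0.00245526 = 0.00174323
Sum: 0.0422726 + 0.00291931 + 0.00174323 = 0.0469351
P(Cluster 1 | the observation) = 0.0422726 / 0.0469351 ≈ 0.9007

0.9007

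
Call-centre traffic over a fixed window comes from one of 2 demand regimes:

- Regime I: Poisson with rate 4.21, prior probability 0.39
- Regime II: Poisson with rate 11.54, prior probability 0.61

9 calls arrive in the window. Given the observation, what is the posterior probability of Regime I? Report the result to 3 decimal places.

P(component k | x) = π_k·f_k(x) / marginal(x), where marginal(x) = Σ_j π_j·f_j(x).
Evaluate each component's likelihood at the observed value:
  p_I = 0.0169979
  p_II = 0.0973489
Multiply by the mixture weights:
  π_I·p_I = 0.39 × 0.0169979 = 0.00662919
  π_II·p_II = 0.61 × 0.0973489 = 0.0593828
Sum: 0.00662919 + 0.0593828 = 0.066012
P(Regime I | 9 calls) ≈ 0.100

0.100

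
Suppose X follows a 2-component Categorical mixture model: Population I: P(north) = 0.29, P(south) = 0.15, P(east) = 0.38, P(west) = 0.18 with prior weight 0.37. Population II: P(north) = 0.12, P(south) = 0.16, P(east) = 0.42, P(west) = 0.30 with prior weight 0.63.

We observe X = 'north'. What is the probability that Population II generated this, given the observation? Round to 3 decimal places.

0.413

The responsibility of component k is π_k f_k(x) divided by Σ_j π_j f_j(x).
Categorical probabilities:
  L_I = P(north | comp) = 0.29
  L_II = P(north | comp) = 0.12
Unnormalised posteriors:
  π_I·L_I = 0.37 × 0.29 = 0.1073
  π_II·L_II = 0.63 × 0.12 = 0.0756
Sum: 0.1073 + 0.0756 = 0.1829
P(Population II | x) = 0.0756 / 0.1829 ≈ 0.413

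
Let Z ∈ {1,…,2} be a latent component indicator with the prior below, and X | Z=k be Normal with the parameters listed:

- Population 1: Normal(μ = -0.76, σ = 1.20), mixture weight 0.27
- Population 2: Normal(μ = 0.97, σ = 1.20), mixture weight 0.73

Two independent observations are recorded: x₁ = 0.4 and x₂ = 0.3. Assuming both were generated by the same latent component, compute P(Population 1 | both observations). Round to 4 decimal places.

Posterior ∝ prior × likelihood, so P(k | x) ∝ w_k f_k(x); normalise over all components.
Since both observations come from the same component, the likelihood for component k is f_k(x₁)·f_k(x₂).
  f_1 = [0.208361] × [0.225058] = 0.0468933
  f_2 = [0.296985] × [0.28447] = 0.0844834
Unnormalised posteriors:
  w_1·f_1 = 0.27 × 0.0468933 = 0.0126612
  w_2·f_2 = 0.73 × 0.0844834 = 0.0616728
Sum: 0.0126612 + 0.0616728 = 0.074334
Responsibility of Population 1: 0.0126612 / 0.074334 ≈ 0.1703

0.1703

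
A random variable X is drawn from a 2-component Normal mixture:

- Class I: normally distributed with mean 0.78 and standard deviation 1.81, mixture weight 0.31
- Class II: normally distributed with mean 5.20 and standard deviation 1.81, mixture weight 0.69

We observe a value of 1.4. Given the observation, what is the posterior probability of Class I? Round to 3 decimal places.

The responsibility of component k is w_k f_k(x) divided by Σ_j w_j f_j(x).
Evaluate each component's likelihood at the observed value:
  f_I = (1/(1.81·√(2π)))·exp(−(1.4−0.78)²/(2·1.81²)) = 0.220410·exp(-0.05867) = 0.207851
  f_II = (1/(1.81·√(2π)))·exp(−(1.4−5.20)²/(2·1.81²)) = 0.220410·exp(-2.20384) = 0.0243285
Unnormalised posteriors:
  w_I·f_I = 0.31 × 0.207851 = 0.0644339
  w_II·f_II = 0.69 × 0.0243285 = 0.0167867
Marginal: 0.0644339 + 0.0167867 = 0.0812206
P(Class I | data) ≈ 0.793

0.793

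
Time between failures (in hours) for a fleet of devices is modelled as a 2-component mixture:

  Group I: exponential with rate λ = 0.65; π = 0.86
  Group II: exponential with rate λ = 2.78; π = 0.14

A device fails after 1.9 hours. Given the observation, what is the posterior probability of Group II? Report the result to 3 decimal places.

0.012

The responsibility of component k is P(Z=k) f_k(x) divided by Σ_j P(Z=j) f_j(x).
Exponential densities:
  L_I = 0.65·e^(−0.65·1.9) = 0.65·e^(−1.2350) = 0.189043
  L_II = 2.78·e^(−2.78·1.9) = 2.78·e^(−5.2820) = 0.0141287
Prior × likelihood for each component:
  P(Z=I)·L_I = 0.86 × 0.189043 = 0.162577
  P(Z=II)·L_II = 0.14 × 0.0141287 = 0.00197801
Evidence: 0.162577 + 0.00197801 = 0.164555
Responsibility of Group II: 0.00197801 / 0.164555 ≈ 0.012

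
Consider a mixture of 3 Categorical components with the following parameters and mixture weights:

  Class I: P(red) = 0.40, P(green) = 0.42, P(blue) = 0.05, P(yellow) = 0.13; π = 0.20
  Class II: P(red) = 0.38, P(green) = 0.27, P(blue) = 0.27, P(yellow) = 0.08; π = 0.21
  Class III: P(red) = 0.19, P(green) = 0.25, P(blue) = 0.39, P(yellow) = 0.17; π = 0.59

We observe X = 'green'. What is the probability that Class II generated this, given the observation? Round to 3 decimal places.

0.197

Posterior ∝ prior × likelihood, so P(k | x) ∝ w_k f_k(x); normalise over all components.
Evaluate each component's likelihood at the observed value:
  L_I = P(green | comp) = 0.42
  L_II = P(green | comp) = 0.27
  L_III = P(green | comp) = 0.25
Unnormalised posteriors:
  w_I·L_I = 0.20 × 0.42 = 0.084
  w_II·L_II = 0.21 × 0.27 = 0.0567
  w_III·L_III = 0.59 × 0.25 = 0.1475
Denominator: 0.084 + 0.0567 + 0.1475 = 0.2882
Responsibility of Class II: 0.0567 / 0.2882 ≈ 0.197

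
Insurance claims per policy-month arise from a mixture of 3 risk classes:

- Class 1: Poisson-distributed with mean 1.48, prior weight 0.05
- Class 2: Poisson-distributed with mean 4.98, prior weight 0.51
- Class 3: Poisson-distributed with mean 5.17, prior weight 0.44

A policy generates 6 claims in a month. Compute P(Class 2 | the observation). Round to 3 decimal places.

0.528

Posterior ∝ prior × likelihood, so P(k | x) ∝ P(Z=k) f_k(x); normalise over all components.
Component likelihoods at x = 6 claims:
  f_1 = e^(−1.48)·1.48^6/6! = 0.00332263
  f_2 = e^(−4.98)·4.98^6/6! = 0.145632
  f_3 = e^(−5.17)·5.17^6/6! = 0.150768
Unnormalised posteriors:
  P(Z=1)·f_1 = 0.05 × 0.00332263 = 0.000166131
  P(Z=2)·f_2 = 0.51 × 0.145632 = 0.0742724
  P(Z=3)·f_3 = 0.44 × 0.150768 = 0.0663378
Evidence: 0.000166131 + 0.0742724 + 0.0663378 = 0.140776
So the posterior for Class 2 is 0.0742724 / 0.140776 ≈ 0.528.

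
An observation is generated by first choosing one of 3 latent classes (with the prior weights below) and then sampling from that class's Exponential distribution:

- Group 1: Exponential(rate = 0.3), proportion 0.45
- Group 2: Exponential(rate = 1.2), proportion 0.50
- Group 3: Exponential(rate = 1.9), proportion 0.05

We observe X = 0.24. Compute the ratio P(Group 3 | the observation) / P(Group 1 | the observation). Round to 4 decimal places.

The posterior odds equal the prior odds times the likelihood ratio: (w_i/w_j)·(f_i(x)/f_j(x)).
Component likelihoods at x = 0.24:
  f_1 = 0.279159
  f_2 = 0.899714
  f_3 = 1.20425
Posterior odds = (w_3·f_3) / (w_1·f_1) = (0.05·1.20425) / (0.45·0.279159) = 0.0602123 / 0.125622 ≈ 0.4793

0.4793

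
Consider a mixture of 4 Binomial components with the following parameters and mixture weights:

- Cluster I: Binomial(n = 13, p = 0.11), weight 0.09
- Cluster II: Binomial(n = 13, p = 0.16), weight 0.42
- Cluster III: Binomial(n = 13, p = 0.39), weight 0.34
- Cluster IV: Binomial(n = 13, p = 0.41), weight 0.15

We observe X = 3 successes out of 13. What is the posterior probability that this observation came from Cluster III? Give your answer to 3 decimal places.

0.269

Posterior ∝ prior × likelihood, so P(k | x) ∝ π_k f_k(x); normalise over all components.
Component likelihoods at x = 3 successes out of 13:
  f_I = 0.118698
  f_II = 0.204889
  f_III = 0.12102
  f_IV = 0.100748
Unnormalised posteriors:
  π_I·f_I = 0.09 × 0.118698 = 0.0106828
  π_II·f_II = 0.42 × 0.204889 = 0.0860534
  π_III·f_III = 0.34 × 0.12102 = 0.0411469
  π_IV·f_IV = 0.15 × 0.100748 = 0.0151122
Marginal: 0.0106828 + 0.0860534 + 0.0411469 + 0.0151122 = 0.152995
P(Cluster III | the observation) ≈ 0.269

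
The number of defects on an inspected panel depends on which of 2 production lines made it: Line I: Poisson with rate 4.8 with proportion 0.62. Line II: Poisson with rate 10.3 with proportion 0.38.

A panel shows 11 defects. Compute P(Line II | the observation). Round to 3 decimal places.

0.918

Posterior ∝ prior × likelihood, so P(k | x) ∝ P(Z=k) f_k(x); normalise over all components.
Poisson probabilities:
  f_I = e^(−4.8)·4.8^11/11! = 0.00642517
  f_II = e^(−10.3)·10.3^11/11! = 0.116633
Multiply by the mixture weights:
  P(Z=I)·f_I = 0.62 × 0.00642517 = 0.0039836
  P(Z=II)·f_II = 0.38 × 0.116633 = 0.0443205
Evidence: 0.0039836 + 0.0443205 = 0.0483041
P(Line II | 11 defects) = 0.0443205 / 0.0483041 ≈ 0.918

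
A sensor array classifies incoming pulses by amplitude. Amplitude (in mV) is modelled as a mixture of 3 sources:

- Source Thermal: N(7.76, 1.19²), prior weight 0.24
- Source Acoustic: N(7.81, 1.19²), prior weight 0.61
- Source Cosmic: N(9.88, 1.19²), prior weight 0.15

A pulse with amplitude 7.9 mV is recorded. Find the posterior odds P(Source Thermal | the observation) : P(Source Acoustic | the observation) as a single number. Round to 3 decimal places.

The posterior odds equal the prior odds times the likelihood ratio: (π_i/π_j)·(f_i(x)/f_j(x)).
Normal densities:
  f_Thermal = 0.332934
  f_Acoustic = 0.334288
  f_Cosmic = 0.0839851
Odds = (0.24/0.61) × (0.332934/0.334288) = 0.393443 × 0.995948 ≈ 0.392

0.392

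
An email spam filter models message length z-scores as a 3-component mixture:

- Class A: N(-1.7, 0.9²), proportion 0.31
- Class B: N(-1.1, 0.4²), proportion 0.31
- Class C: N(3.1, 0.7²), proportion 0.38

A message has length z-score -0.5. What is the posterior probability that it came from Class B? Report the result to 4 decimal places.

Posterior ∝ prior × likelihood, so P(k | x) ∝ w_k f_k(x); normalise over all components.
Component likelihoods at x = -0.5:
  L_A = 0.182233
  L_B = 0.323794
  L_C = 1.02917e-06
Weight by the priors:
  w_A·L_A = 0.31 × 0.182233 = 0.0564924
  w_B·L_B = 0.31 × 0.323794 = 0.100376
  w_C·L_C = 0.38 × 1.02917e-06 = 3.91086e-07
Denominator: 0.0564924 + 0.100376 + 3.91086e-07 = 0.156869
Responsibility of Class B: 0.100376 / 0.156869 ≈ 0.6399

0.6399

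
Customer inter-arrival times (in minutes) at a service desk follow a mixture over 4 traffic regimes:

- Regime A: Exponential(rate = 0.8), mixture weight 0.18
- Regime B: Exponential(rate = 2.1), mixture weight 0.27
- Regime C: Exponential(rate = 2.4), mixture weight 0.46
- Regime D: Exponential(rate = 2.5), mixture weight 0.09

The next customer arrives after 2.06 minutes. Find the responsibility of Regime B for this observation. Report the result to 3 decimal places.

0.169

By Bayes' theorem, P(k | x) = π_k f_k(x) / Σ_j π_j f_j(x).
Evaluate each component's likelihood at the observed value:
  p_A = 0.153948
  p_B = 0.0277627
  p_C = 0.0171025
  p_D = 0.0144985
Multiply by the mixture weights:
  π_A·p_A = 0.18 × 0.153948 = 0.0277106
  π_B·p_B = 0.27 × 0.0277627 = 0.00749592
  π_C·p_C = 0.46 × 0.0171025 = 0.00786715
  π_D·p_D = 0.09 × 0.0144985 = 0.00130487
Denominator: 0.0277106 + 0.00749592 + 0.00786715 + 0.00130487 = 0.0443785
P(Regime B | the observation) ≈ 0.169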